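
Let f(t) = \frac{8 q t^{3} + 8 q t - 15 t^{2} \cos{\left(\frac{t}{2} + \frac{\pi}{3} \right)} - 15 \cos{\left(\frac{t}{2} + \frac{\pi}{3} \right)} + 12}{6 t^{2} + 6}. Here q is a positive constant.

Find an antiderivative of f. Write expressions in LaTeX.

An antiderivative F(t) passes only if d/dt[F] lands on f(t) exactly.
Check: d/dt[\frac{2 q t^{2} - 15 \sin{\left(\frac{t}{2} + \frac{\pi}{3} \right)} + 6 \operatorname{atan}{\left(t \right)}}{3}] = \frac{8 q t^{3} + 8 q t - 15 t^{2} \cos{\left(\frac{t}{2} + \frac{\pi}{3} \right)} - 15 \cos{\left(\frac{t}{2} + \frac{\pi}{3} \right)} + 12}{6 t^{2} + 6} = f(t).

An antiderivative is F(t) = \frac{2 q t^{2} - 15 \sin{\left(\frac{t}{2} + \frac{\pi}{3} \right)} + 6 \operatorname{atan}{\left(t \right)}}{3}.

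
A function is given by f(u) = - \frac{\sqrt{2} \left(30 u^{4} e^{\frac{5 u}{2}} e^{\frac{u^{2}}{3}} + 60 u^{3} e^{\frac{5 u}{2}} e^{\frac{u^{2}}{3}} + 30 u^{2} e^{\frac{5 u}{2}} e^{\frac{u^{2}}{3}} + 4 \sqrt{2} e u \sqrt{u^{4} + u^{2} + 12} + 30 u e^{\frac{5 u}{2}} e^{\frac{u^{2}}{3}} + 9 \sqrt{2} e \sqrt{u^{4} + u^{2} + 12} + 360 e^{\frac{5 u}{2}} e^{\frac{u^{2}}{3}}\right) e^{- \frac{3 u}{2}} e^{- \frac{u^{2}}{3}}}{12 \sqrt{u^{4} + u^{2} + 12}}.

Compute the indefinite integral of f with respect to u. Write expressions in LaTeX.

F(u) = \frac{\sqrt{2} e \left(- \frac{5 \sqrt{u^{4} + u^{2} + 12} e^{\frac{5 u}{2}} e^{\frac{u^{2}}{3}}}{e} + \sqrt{2}\right) e^{- \frac{3 u}{2}} e^{- \frac{u^{2}}{3}}}{2} + C

Whatever form F(u) takes, F'(u) = f(u) is non-negotiable.
Check: d/du[\frac{\sqrt{2} e \left(- \frac{5 \sqrt{u^{4} + u^{2} + 12} e^{\frac{5 u}{2}} e^{\frac{u^{2}}{3}}}{e} + \sqrt{2}\right) e^{- \frac{3 u}{2}} e^{- \frac{u^{2}}{3}}}{2}] = \frac{\left(- 15 \sqrt{2} u^{4} e^{\frac{5 u}{2}} e^{\frac{u^{2}}{3}} - 30 \sqrt{2} u^{3} e^{\frac{5 u}{2}} e^{\frac{u^{2}}{3}} - 15 \sqrt{2} u^{2} e^{\frac{5 u}{2}} e^{\frac{u^{2}}{3}} - 4 e u \sqrt{u^{4} + u^{2} + 12} - 15 \sqrt{2} u e^{\frac{5 u}{2}} e^{\frac{u^{2}}{3}} - 9 e \sqrt{u^{4} + u^{2} + 12} - 180 \sqrt{2} e^{\frac{5 u}{2}} e^{\frac{u^{2}}{3}}\right) e^{- \frac{3 u}{2}} e^{- \frac{u^{2}}{3}}}{6 \sqrt{u^{4} + u^{2} + 12}}, which equals f(u).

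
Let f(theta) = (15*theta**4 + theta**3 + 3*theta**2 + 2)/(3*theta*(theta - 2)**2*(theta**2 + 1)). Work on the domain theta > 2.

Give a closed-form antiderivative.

An antiderivative is F(theta) = (25*(theta - 2)*log(theta) + 817*(theta - 2)*log(theta - 2) - 46*(theta - 2)*log(theta**2 + 1) + 106*(theta - 2)*atan(theta) - 1310)/(150*(theta - 2)).

The denominator factors as 3*theta*(theta - 2)**2*(theta**2 + 1); partial fractions split f into directly integrable pieces: -(46*theta - 53)/(75*(theta**2 + 1)) + 817/(150*(theta - 2)) + 131/(15*(theta - 2)**2) + 1/(6*theta).
Check: d/dtheta[(25*(theta - 2)*log(theta) + 817*(theta - 2)*log(theta - 2) - 46*(theta - 2)*log(theta**2 + 1) + 106*(theta - 2)*atan(theta) - 1310)/(150*(theta - 2))] = (15*theta**4 + theta**3 + 3*theta**2 + 2)/(3*theta**5 - 12*theta**4 + 15*theta**3 - 12*theta**2 + 12*theta), which equals f(theta).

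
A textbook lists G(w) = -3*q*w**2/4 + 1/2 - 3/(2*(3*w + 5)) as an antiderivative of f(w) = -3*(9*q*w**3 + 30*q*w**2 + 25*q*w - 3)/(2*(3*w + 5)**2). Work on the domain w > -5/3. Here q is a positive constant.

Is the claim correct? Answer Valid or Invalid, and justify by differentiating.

Valid. The derivative of G reproduces f.

d/dw[G] = (-27*q*w**3 - 90*q*w**2 - 75*q*w + 9)/(18*w**2 + 60*w + 50)
This equals f(w) exactly, so the claim holds.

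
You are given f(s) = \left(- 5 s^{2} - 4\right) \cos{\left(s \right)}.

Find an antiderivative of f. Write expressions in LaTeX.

An antiderivative is F(s) = - 5 s^{2} \sin{\left(s \right)} - 10 s \cos{\left(s \right)} + 6 \sin{\left(s \right)}.

An antiderivative F(s) passes only if d/ds[F] lands on f(s) exactly.
Check: d/ds[- 5 s^{2} \sin{\left(s \right)} - 10 s \cos{\left(s \right)} + 6 \sin{\left(s \right)}] = - 5 s^{2} \cos{\left(s \right)} - 4 \cos{\left(s \right)}, which equals f(s).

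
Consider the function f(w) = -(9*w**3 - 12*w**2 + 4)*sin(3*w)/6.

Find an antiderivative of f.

An antiderivative is F(w) = w**3*cos(3*w)/2 - w**2*sin(3*w)/2 - 2*w**2*cos(3*w)/3 + 4*w*sin(3*w)/9 - w*cos(3*w)/3 + sin(3*w)/9 + 10*cos(3*w)/27.

An antiderivative F(w) passes only if d/dw[F] lands on f(w) exactly.
Check: d/dw[w**3*cos(3*w)/2 - w**2*sin(3*w)/2 - 2*w**2*cos(3*w)/3 + 4*w*sin(3*w)/9 - w*cos(3*w)/3 + sin(3*w)/9 + 10*cos(3*w)/27] = -3*w**3*sin(3*w)/2 + 2*w**2*sin(3*w) - 2*sin(3*w)/3, which equals f(w).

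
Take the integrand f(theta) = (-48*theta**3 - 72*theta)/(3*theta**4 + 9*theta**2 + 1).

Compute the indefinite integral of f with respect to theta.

F(theta) = -4*log(theta**4 + 3*theta**2 + 1/3) + C

The substitution u = theta**4 + 3*theta**2 + 1/3 works: f is exactly (dF/du)*(du/dtheta) for that inner function.
Check: d/dtheta[-4*log(theta**4 + 3*theta**2 + 1/3)] = (-48*theta**3 - 72*theta)/(3*theta**4 + 9*theta**2 + 1) = f(theta).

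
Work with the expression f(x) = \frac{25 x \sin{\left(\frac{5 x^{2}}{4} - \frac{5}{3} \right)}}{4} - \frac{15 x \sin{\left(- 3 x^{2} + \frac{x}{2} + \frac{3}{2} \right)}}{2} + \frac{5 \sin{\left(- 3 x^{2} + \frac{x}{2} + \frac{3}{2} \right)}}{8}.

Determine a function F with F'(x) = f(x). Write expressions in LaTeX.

Integrate term by term and add the pieces.
Check: d/dx[- \frac{5 \cos{\left(\frac{5 x^{2}}{4} - \frac{5}{3} \right)}}{2} - \frac{5 \cos{\left(- 3 x^{2} + \frac{x}{2} + \frac{3}{2} \right)}}{4}] = \frac{25 x \sin{\left(\frac{5 x^{2}}{4} - \frac{5}{3} \right)}}{4} - \frac{15 x \sin{\left(- 3 x^{2} + \frac{x}{2} + \frac{3}{2} \right)}}{2} + \frac{5 \sin{\left(- 3 x^{2} + \frac{x}{2} + \frac{3}{2} \right)}}{8} = f(x).

An antiderivative is F(x) = - \frac{5 \cos{\left(\frac{5 x^{2}}{4} - \frac{5}{3} \right)}}{2} - \frac{5 \cos{\left(- 3 x^{2} + \frac{x}{2} + \frac{3}{2} \right)}}{4}.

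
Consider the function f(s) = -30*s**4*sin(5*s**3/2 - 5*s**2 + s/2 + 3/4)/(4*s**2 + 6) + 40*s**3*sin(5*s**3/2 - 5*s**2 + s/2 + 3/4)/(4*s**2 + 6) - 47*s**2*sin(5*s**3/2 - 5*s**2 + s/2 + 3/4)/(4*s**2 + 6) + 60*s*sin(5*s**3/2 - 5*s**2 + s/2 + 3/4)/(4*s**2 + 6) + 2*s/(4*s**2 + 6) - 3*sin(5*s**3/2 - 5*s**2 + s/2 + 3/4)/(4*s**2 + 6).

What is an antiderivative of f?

Integrate term by term and add the pieces.
Check: d/ds[log(2*s**2 + 3)/4 + cos(5*s**3/2 - 5*s**2 + s/2 + 3/4)] = (-30*s**4*sin(5*s**3/2 - 5*s**2 + s/2 + 3/4) + 40*s**3*sin(5*s**3/2 - 5*s**2 + s/2 + 3/4) - 47*s**2*sin(5*s**3/2 - 5*s**2 + s/2 + 3/4) + 60*s*sin(5*s**3/2 - 5*s**2 + s/2 + 3/4) + 2*s - 3*sin(5*s**3/2 - 5*s**2 + s/2 + 3/4))/(4*s**2 + 6), which equals f(s).

An antiderivative is F(s) = log(2*s**2 + 3)/4 + cos(5*s**3/2 - 5*s**2 + s/2 + 3/4).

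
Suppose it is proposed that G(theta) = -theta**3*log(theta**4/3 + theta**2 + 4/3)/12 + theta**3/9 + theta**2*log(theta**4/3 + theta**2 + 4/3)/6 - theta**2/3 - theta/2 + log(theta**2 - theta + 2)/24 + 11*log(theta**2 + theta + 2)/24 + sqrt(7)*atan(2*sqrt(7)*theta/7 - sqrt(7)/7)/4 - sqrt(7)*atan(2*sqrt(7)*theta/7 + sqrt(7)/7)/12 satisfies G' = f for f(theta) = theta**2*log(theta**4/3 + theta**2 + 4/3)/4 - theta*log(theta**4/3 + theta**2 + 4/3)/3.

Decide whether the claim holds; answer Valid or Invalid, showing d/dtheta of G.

d/dtheta[G] = -theta**2*log(theta**4/3 + theta**2 + 4/3)/4 + theta*log(theta**4/3 + theta**2 + 4/3)/3
d/dtheta[G] - f(theta) = -theta**2*log(theta**4/3 + theta**2 + 4/3)/2 + 2*theta*log(theta**4/3 + theta**2 + 4/3)/3 != 0.

Invalid: d/dtheta[G] - f = -theta**2*log(theta**4/3 + theta**2 + 4/3)/2 + 2*theta*log(theta**4/3 + theta**2 + 4/3)/3, which is not 0.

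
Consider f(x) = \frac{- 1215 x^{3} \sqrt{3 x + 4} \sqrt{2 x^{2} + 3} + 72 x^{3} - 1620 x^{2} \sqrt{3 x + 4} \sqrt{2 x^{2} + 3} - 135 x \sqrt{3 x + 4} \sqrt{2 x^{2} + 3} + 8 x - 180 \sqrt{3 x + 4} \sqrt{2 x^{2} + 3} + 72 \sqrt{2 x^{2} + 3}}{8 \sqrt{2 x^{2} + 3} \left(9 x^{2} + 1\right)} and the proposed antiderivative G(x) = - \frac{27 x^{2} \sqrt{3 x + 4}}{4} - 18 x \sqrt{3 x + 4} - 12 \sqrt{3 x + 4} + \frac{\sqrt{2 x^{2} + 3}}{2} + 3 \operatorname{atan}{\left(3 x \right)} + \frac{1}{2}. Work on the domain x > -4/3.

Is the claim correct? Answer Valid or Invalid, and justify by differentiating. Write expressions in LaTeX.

d/dx[G] = \frac{- 3645 x^{4} \sqrt{2 x^{2} + 3} + 72 x^{3} \sqrt{3 x + 4} - 9720 x^{3} \sqrt{2 x^{2} + 3} - 6885 x^{2} \sqrt{2 x^{2} + 3} + 8 x \sqrt{3 x + 4} - 1080 x \sqrt{2 x^{2} + 3} + 72 \sqrt{3 x + 4} \sqrt{2 x^{2} + 3} - 720 \sqrt{2 x^{2} + 3}}{72 x^{2} \sqrt{3 x + 4} \sqrt{2 x^{2} + 3} + 8 \sqrt{3 x + 4} \sqrt{2 x^{2} + 3}}
This equals f(x) exactly, so the claim holds.

Valid: G'(x) = f(x).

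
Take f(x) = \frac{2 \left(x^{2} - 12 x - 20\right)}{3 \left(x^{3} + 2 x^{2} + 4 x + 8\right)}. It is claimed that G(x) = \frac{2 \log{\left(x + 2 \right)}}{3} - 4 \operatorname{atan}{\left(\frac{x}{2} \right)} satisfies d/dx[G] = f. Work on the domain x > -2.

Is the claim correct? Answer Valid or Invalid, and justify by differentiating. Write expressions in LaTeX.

Valid. The derivative of G reproduces f.

d/dx[G] = \frac{2 x^{2} - 24 x - 40}{3 x^{3} + 6 x^{2} + 12 x + 24}
This equals f(x) exactly, so the claim holds.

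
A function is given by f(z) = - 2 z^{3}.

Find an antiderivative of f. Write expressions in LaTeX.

An antiderivative is F(z) = - \frac{z^{4}}{2}.

Differentiate the proposed F(z) back; it has to land on f(z) exactly.
Check: d/dz[- \frac{z^{4}}{2}] = - 2 z^{3} = f(z).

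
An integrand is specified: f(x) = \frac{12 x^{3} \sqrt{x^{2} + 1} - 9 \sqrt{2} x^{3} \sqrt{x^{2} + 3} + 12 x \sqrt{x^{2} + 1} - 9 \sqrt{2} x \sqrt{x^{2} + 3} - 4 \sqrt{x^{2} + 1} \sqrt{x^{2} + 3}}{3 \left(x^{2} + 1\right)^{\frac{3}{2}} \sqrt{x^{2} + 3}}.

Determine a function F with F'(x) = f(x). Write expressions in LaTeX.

An antiderivative is F(x) = - 3 \sqrt{2} \sqrt{x^{2} + 1} + 4 \sqrt{x^{2} + 3} - \frac{4 \operatorname{atan}{\left(x \right)}}{3}.

Since d/dx undoes antidifferentiation here, F'(x) = f(x) is required of F(x).
Check: d/dx[- 3 \sqrt{2} \sqrt{x^{2} + 1} + 4 \sqrt{x^{2} + 3} - \frac{4 \operatorname{atan}{\left(x \right)}}{3}] = \frac{12 x^{3} \sqrt{x^{2} + 1} - 9 \sqrt{2} x^{3} \sqrt{x^{2} + 3} + 12 x \sqrt{x^{2} + 1} - 9 \sqrt{2} x \sqrt{x^{2} + 3} - 4 \sqrt{x^{2} + 1} \sqrt{x^{2} + 3}}{3 x^{2} \sqrt{x^{2} + 1} \sqrt{x^{2} + 3} + 3 \sqrt{x^{2} + 1} \sqrt{x^{2} + 3}}, which equals f(x).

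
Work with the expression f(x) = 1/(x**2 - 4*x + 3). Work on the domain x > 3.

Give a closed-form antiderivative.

An antiderivative is F(x) = log(x - 3)/2 - log(x - 1)/2.

The denominator factors as (x - 3)*(x - 1); partial fractions split f into directly integrable pieces: -1/(2*(x - 1)) + 1/(2*(x - 3)).
Check: d/dx[log(x - 3)/2 - log(x - 1)/2] = 1/(x**2 - 4*x + 3) = f(x).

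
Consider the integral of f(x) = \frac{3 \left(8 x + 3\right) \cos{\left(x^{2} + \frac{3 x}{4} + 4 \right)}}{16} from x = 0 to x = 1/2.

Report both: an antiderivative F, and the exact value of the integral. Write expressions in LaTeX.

The substitution u = x^{2} + \frac{3 x}{4} + 4 works: f is exactly (dF/du)*(du/dx) for that inner function.
F(x) = \frac{3 \sin{\left(x^{2} + \frac{3 x}{4} + 4 \right)}}{4} is an antiderivative of f.
Check: d/dx[\frac{3 \sin{\left(x^{2} + \frac{3 x}{4} + 4 \right)}}{4}] = \frac{3 x \cos{\left(x^{2} + \frac{3 x}{4} + 4 \right)}}{2} + \frac{9 \cos{\left(x^{2} + \frac{3 x}{4} + 4 \right)}}{16}, which equals f(x).
F(1/2) = \frac{3 \sin{\left(\frac{37}{8} \right)}}{4}; F(0) = \frac{3 \sin{\left(4 \right)}}{4}.
Integral = F(1/2) - F(0) = \frac{3 \sin{\left(\frac{37}{8} \right)}}{4} - \frac{3 \sin{\left(4 \right)}}{4}.

Antiderivative: F(x) = \frac{3 \sin{\left(x^{2} + \frac{3 x}{4} + 4 \right)}}{4}; value = \frac{3 \sin{\left(\frac{37}{8} \right)}}{4} - \frac{3 \sin{\left(4 \right)}}{4}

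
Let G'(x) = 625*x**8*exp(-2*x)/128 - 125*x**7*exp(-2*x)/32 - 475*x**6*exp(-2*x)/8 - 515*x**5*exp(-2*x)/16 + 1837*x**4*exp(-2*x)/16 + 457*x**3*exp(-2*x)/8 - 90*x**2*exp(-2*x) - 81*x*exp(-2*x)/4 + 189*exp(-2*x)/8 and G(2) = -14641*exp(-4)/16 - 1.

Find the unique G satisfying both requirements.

G'(x) has the shape u'v + uv' for u = -(-5*x**2/4 - x + 3/2)**4 and v = exp(-2*x) — it is the derivative of the product u*v.
A general antiderivative is -(-5*x**2/4 - x + 3/2)**4*exp(-2*x) + C.
The condition gives C = -14641*exp(-4)/16 - 1 - (-14641*exp(-4)/16) = -1.
So G(x) = (-(-5*x**2 - 4*x + 6)**4 - 256*exp(2*x))*exp(-2*x)/256.
Check: d/dx[(-(-5*x**2 - 4*x + 6)**4 - 256*exp(2*x))*exp(-2*x)/256] = (625*x**8 - 500*x**7 - 7600*x**6 - 4120*x**5 + 14696*x**4 + 7312*x**3 - 11520*x**2 - 2592*x + 3024)*exp(-2*x)/128, which equals G'(x).

G(x) = (-(-5*x**2 - 4*x + 6)**4 - 256*exp(2*x))*exp(-2*x)/256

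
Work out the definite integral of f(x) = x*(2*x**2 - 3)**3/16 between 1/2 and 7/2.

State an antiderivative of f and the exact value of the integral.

The substitution u = 3/4 - x**2/2 works: f is exactly (dF/du)*(du/dx) for that inner function.
F(x) = (2*x**2 - 3)**4/256 is an antiderivative of f.
Check: d/dx[(2*x**2 - 3)**4/256] = x**7/2 - 9*x**5/4 + 27*x**3/8 - 27*x/16, which equals f(x).
F(7/2) = 3418801/4096; F(1/2) = 625/4096.
Integral = F(7/2) - F(1/2) = 53409/64.

Antiderivative: F(x) = (2*x**2 - 3)**4/256; value = 53409/64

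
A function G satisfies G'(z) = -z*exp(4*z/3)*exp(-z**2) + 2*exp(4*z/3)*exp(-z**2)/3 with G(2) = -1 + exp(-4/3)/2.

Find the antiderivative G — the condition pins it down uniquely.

G(z) = (exp(-z**2 + 4*z/3) - 2)/2

G'(z) matches the chain-rule pattern g'(h)*h' with inner function h(z) = -z**2 + 4*z/3; substituting u = h(z) collapses the integral.
A general antiderivative is exp(-z**2 + 4*z/3)/2 + C.
The condition gives C = -1 + exp(-4/3)/2 - (exp(-4/3)/2) = -1.
So G(z) = (exp(-z**2 + 4*z/3) - 2)/2.
Check: d/dz[(exp(-z**2 + 4*z/3) - 2)/2] = -z*exp(4*z/3)*exp(-z**2) + 2*exp(4*z/3)*exp(-z**2)/3 = G'(z).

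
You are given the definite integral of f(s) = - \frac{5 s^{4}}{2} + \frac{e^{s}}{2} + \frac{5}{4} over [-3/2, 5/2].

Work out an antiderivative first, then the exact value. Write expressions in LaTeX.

The integrand splits into summands that can be handled one at a time.
F(s) = - \frac{s^{5}}{2} + \frac{5 s}{4} + \frac{e^{s}}{2} is an antiderivative of f.
Check: d/ds[- \frac{s^{5}}{2} + \frac{5 s}{4} + \frac{e^{s}}{2}] = - \frac{5 s^{4}}{2} + \frac{e^{s}}{2} + \frac{5}{4} = f(s).
F(5/2) = - \frac{2925}{64} + \frac{e^{\frac{5}{2}}}{2}; F(-3/2) = \frac{1}{2 e^{\frac{3}{2}}} + \frac{123}{64}.
Integral = F(5/2) - F(-3/2) = - \frac{381}{8} - \frac{1}{2 e^{\frac{3}{2}}} + \frac{e^{\frac{5}{2}}}{2}.

Antiderivative: F(s) = - \frac{s^{5}}{2} + \frac{5 s}{4} + \frac{e^{s}}{2}; value = - \frac{381}{8} - \frac{1}{2 e^{\frac{3}{2}}} + \frac{e^{\frac{5}{2}}}{2}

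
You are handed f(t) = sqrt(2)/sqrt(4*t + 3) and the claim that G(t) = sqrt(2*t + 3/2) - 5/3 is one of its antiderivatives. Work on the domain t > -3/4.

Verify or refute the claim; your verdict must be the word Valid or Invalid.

d/dt[G] = sqrt(2)/sqrt(4*t + 3)
This equals f(t) exactly, so the claim holds.

Valid: G'(t) = f(t).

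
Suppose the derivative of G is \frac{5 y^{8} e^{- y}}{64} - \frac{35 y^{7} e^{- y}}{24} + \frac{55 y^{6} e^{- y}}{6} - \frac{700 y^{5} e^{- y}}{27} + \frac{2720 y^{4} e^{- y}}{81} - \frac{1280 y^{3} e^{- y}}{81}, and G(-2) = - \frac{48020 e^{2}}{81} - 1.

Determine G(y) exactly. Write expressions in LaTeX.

Recognize the product-rule pattern: G'(y) = u'v + uv' with u = - \frac{5 \left(\frac{y^{2}}{2} - \frac{4 y}{3}\right)^{4}}{4}, v = e^{- y}, so integration by parts undoes it.
A general antiderivative is - \frac{5 \left(\frac{y^{2}}{2} - \frac{4 y}{3}\right)^{4} e^{- y}}{4} + C.
The condition gives C = - \frac{48020 e^{2}}{81} - 1 - (- \frac{48020 e^{2}}{81}) = -1.
So G(y) = - \frac{5 \left(\frac{y^{2}}{2} - \frac{4 y}{3}\right)^{4} e^{- y}}{4} - 1.
Check: d/dy[- \frac{5 \left(\frac{y^{2}}{2} - \frac{4 y}{3}\right)^{4} e^{- y}}{4} - 1] = \frac{\left(405 y^{8} - 7560 y^{7} + 47520 y^{6} - 134400 y^{5} + 174080 y^{4} - 81920 y^{3}\right) e^{- y}}{5184}, which equals G'(y).

G(y) = - \frac{5 \left(\frac{y^{2}}{2} - \frac{4 y}{3}\right)^{4} e^{- y}}{4} - 1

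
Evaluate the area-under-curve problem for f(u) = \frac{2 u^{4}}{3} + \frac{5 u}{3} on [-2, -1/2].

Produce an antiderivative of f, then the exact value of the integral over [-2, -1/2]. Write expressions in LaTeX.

Integrate term by term and add the pieces.
F(u) = \frac{2 u^{5}}{15} + \frac{5 u^{2}}{6} is an antiderivative of f.
Check: d/du[\frac{2 u^{5}}{15} + \frac{5 u^{2}}{6}] = \frac{2 u^{4}}{3} + \frac{5 u}{3} = f(u).
F(-1/2) = \frac{49}{240}; F(-2) = - \frac{14}{15}.
Integral = F(-1/2) - F(-2) = \frac{91}{80}.

Antiderivative: F(u) = \frac{2 u^{5}}{15} + \frac{5 u^{2}}{6}; value = \frac{91}{80}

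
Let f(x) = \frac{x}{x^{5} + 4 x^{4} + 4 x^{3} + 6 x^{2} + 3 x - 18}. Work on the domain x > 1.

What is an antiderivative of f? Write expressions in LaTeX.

An antiderivative is F(x) = \frac{\log{\left(x - 1 \right)}}{48} + \frac{2 \log{\left(x + 2 \right)}}{21} - \frac{\log{\left(x + 3 \right)}}{16} - \frac{3 \log{\left(x^{2} + 3 \right)}}{112} - \frac{\sqrt{3} \operatorname{atan}{\left(\frac{\sqrt{3} x}{3} \right)}}{168}.

Factor the denominator (\left(x - 1\right) \left(x + 2\right) \left(x + 3\right) \left(x^{2} + 3\right)) and decompose: f = - \frac{3 x + 1}{56 \left(x^{2} + 3\right)} - \frac{1}{16 \left(x + 3\right)} + \frac{2}{21 \left(x + 2\right)} + \frac{1}{48 \left(x - 1\right)}; each piece integrates to a log, atan, or power term.
Check: d/dx[\frac{\log{\left(x - 1 \right)}}{48} + \frac{2 \log{\left(x + 2 \right)}}{21} - \frac{\log{\left(x + 3 \right)}}{16} - \frac{3 \log{\left(x^{2} + 3 \right)}}{112} - \frac{\sqrt{3} \operatorname{atan}{\left(\frac{\sqrt{3} x}{3} \right)}}{168}] = \frac{x}{x^{5} + 4 x^{4} + 4 x^{3} + 6 x^{2} + 3 x - 18} = f(x).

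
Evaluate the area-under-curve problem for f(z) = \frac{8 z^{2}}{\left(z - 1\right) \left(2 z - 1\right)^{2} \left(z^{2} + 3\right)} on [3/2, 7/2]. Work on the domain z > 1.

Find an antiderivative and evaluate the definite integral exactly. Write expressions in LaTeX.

Antiderivative: F(z) = 2 \log{\left(z - 1 \right)} - \frac{296 \log{\left(z - \frac{1}{2} \right)}}{169} - \frac{21 \log{\left(z^{2} + 3 \right)}}{169} - \frac{46 \sqrt{3} \operatorname{atan}{\left(\frac{\sqrt{3} z}{3} \right)}}{169} + \frac{8}{26 z - 13}; value = - \frac{296 \log{\left(3 \right)}}{169} - \frac{46 \sqrt{3} \operatorname{atan}{\left(\frac{7 \sqrt{3}}{6} \right)}}{169} - \frac{21 \log{\left(\frac{61}{4} \right)}}{169} - \frac{8}{39} + \frac{21 \log{\left(\frac{21}{4} \right)}}{169} + \frac{46 \sqrt{3} \operatorname{atan}{\left(\frac{\sqrt{3}}{2} \right)}}{169} + 2 \log{\left(2 \right)} + 2 \log{\left(\frac{5}{2} \right)}

The denominator factors as \left(z - 1\right) \left(2 z - 1\right)^{2} \left(z^{2} + 3\right); partial fractions split f into directly integrable pieces: - \frac{6 \left(7 z + 23\right)}{169 \left(z^{2} + 3\right)} - \frac{592}{169 \left(2 z - 1\right)} - \frac{16}{13 \left(2 z - 1\right)^{2}} + \frac{2}{z - 1}.
F(z) = 2 \log{\left(z - 1 \right)} - \frac{296 \log{\left(z - \frac{1}{2} \right)}}{169} - \frac{21 \log{\left(z^{2} + 3 \right)}}{169} - \frac{46 \sqrt{3} \operatorname{atan}{\left(\frac{\sqrt{3} z}{3} \right)}}{169} + \frac{8}{26 z - 13} is an antiderivative of f.
Check: d/dz[2 \log{\left(z - 1 \right)} - \frac{296 \log{\left(z - \frac{1}{2} \right)}}{169} - \frac{21 \log{\left(z^{2} + 3 \right)}}{169} - \frac{46 \sqrt{3} \operatorname{atan}{\left(\frac{\sqrt{3} z}{3} \right)}}{169} + \frac{8}{26 z - 13}] = \frac{8 z^{2}}{4 z^{5} - 8 z^{4} + 17 z^{3} - 25 z^{2} + 15 z - 3}, which equals f(z).
F(7/2) = - \frac{296 \log{\left(3 \right)}}{169} - \frac{46 \sqrt{3} \operatorname{atan}{\left(\frac{7 \sqrt{3}}{6} \right)}}{169} - \frac{21 \log{\left(\frac{61}{4} \right)}}{169} + \frac{4}{39} + 2 \log{\left(\frac{5}{2} \right)}; F(3/2) = - 2 \log{\left(2 \right)} - \frac{46 \sqrt{3} \operatorname{atan}{\left(\frac{\sqrt{3}}{2} \right)}}{169} - \frac{21 \log{\left(\frac{21}{4} \right)}}{169} + \frac{4}{13}.
Integral = F(7/2) - F(3/2) = - \frac{296 \log{\left(3 \right)}}{169} - \frac{46 \sqrt{3} \operatorname{atan}{\left(\frac{7 \sqrt{3}}{6} \right)}}{169} - \frac{21 \log{\left(\frac{61}{4} \right)}}{169} - \frac{8}{39} + \frac{21 \log{\left(\frac{21}{4} \right)}}{169} + \frac{46 \sqrt{3} \operatorname{atan}{\left(\frac{\sqrt{3}}{2} \right)}}{169} + 2 \log{\left(2 \right)} + 2 \log{\left(\frac{5}{2} \right)}.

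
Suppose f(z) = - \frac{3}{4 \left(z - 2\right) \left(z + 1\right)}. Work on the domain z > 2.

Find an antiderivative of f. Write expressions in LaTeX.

The denominator factors as 4 \left(z - 2\right) \left(z + 1\right); partial fractions split f into directly integrable pieces: \frac{1}{4 \left(z + 1\right)} - \frac{1}{4 \left(z - 2\right)}.
Check: d/dz[- \frac{\log{\left(z - 2 \right)}}{4} + \frac{\log{\left(z + 1 \right)}}{4}] = - \frac{3}{4 z^{2} - 4 z - 8}, which equals f(z).

An antiderivative is F(z) = - \frac{\log{\left(z - 2 \right)}}{4} + \frac{\log{\left(z + 1 \right)}}{4}.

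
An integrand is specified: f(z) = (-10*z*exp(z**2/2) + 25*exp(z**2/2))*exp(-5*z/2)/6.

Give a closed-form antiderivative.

f matches the chain-rule pattern g'(h)*h' with inner function h(z) = z**2/2 - 5*z/2; substituting u = h(z) collapses the integral.
Check: d/dz[-5*exp(z**2/2 - 5*z/2)/3] = -5*z*exp(-5*z/2)*exp(z**2/2)/3 + 25*exp(-5*z/2)*exp(z**2/2)/6, which equals f(z).

An antiderivative is F(z) = -5*exp(z**2/2 - 5*z/2)/3.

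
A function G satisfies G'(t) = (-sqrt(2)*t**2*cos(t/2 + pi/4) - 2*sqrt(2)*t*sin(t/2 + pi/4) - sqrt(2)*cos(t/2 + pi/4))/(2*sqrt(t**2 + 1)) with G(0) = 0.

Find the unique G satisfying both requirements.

G(t) = -sqrt(2)*sqrt(t**2 + 1)*sin(t/2 + pi/4) + 1

G'(t) has the shape u'v + uv' for u = -sqrt(2*t**2 + 2) and v = sin(t/2 + pi/4) — it is the derivative of the product u*v.
A general antiderivative is -sqrt(2*t**2 + 2)*sin(t/2 + pi/4) + C.
The condition gives C = 0 - (-1) = 1.
So G(t) = -sqrt(2)*sqrt(t**2 + 1)*sin(t/2 + pi/4) + 1.
Check: d/dt[-sqrt(2)*sqrt(t**2 + 1)*sin(t/2 + pi/4) + 1] = (-sqrt(2)*t**2*cos(t/2 + pi/4) - 2*sqrt(2)*t*sin(t/2 + pi/4) - sqrt(2)*cos(t/2 + pi/4))/(2*sqrt(t**2 + 1)) = G'(t).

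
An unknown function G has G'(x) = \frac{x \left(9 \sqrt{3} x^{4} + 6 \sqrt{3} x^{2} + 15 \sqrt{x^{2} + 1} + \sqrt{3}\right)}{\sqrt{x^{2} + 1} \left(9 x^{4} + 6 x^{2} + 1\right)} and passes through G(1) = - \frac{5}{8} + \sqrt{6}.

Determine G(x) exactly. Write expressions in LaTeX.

Check a candidate G(x) by differentiating: d/dx[G] must match the given G'(x).
A general antiderivative is \sqrt{3 x^{2} + 3} - \frac{5}{3 \left(2 x^{2} + \frac{2}{3}\right)} + C.
The condition gives C = - \frac{5}{8} + \sqrt{6} - (- \frac{5}{8} + \sqrt{6}) = 0.
So G(x) = \frac{6 \sqrt{3} x^{2} \sqrt{x^{2} + 1} + 2 \sqrt{3} \sqrt{x^{2} + 1} - 5}{2 \left(3 x^{2} + 1\right)}.
Check: d/dx[\frac{6 \sqrt{3} x^{2} \sqrt{x^{2} + 1} + 2 \sqrt{3} \sqrt{x^{2} + 1} - 5}{2 \left(3 x^{2} + 1\right)}] = \frac{9 \sqrt{3} x^{5} + 6 \sqrt{3} x^{3} + 15 x \sqrt{x^{2} + 1} + \sqrt{3} x}{9 x^{4} \sqrt{x^{2} + 1} + 6 x^{2} \sqrt{x^{2} + 1} + \sqrt{x^{2} + 1}}, which equals G'(x).

G(x) = \frac{6 \sqrt{3} x^{2} \sqrt{x^{2} + 1} + 2 \sqrt{3} \sqrt{x^{2} + 1} - 5}{2 \left(3 x^{2} + 1\right)}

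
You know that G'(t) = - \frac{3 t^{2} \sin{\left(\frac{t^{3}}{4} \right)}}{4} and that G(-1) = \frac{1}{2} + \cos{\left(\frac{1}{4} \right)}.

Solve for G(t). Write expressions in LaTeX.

G'(t) matches the chain-rule pattern g'(h)*h' with inner function h(t) = \frac{t^{3}}{4}; substituting u = h(t) collapses the integral.
A general antiderivative is \cos{\left(\frac{t^{3}}{4} \right)} + C.
The condition gives C = \frac{1}{2} + \cos{\left(\frac{1}{4} \right)} - (\cos{\left(\frac{1}{4} \right)}) = \frac{1}{2}.
So G(t) = \cos{\left(\frac{t^{3}}{4} \right)} + \frac{1}{2}.
Check: d/dt[\cos{\left(\frac{t^{3}}{4} \right)} + \frac{1}{2}] = - \frac{3 t^{2} \sin{\left(\frac{t^{3}}{4} \right)}}{4} = G'(t).

G(t) = \cos{\left(\frac{t^{3}}{4} \right)} + \frac{1}{2}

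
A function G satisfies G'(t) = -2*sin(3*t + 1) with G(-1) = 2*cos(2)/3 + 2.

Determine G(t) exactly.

G(t) = 2*cos(3*t + 1)/3 + 2

A candidate passes only if d/dt[G] lands on the given G'(t) exactly.
A general antiderivative is 2*cos(3*t + 1)/3 + C.
The condition gives C = 2*cos(2)/3 + 2 - (2*cos(2)/3) = 2.
So G(t) = 2*cos(3*t + 1)/3 + 2.
Check: d/dt[2*cos(3*t + 1)/3 + 2] = -2*sin(3*t + 1) = G'(t).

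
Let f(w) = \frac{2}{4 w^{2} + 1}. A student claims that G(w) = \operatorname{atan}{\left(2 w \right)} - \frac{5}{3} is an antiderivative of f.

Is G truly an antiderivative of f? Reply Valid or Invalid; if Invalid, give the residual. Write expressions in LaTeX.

d/dw[G] = \frac{2}{4 w^{2} + 1}
This equals f(w) exactly, so the claim holds.

Valid: G'(w) = f(w).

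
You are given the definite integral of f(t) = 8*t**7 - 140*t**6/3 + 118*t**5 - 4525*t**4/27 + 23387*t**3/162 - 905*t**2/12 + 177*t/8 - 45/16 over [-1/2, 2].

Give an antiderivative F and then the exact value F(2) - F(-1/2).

The substitution u = t**2 - 5*t/3 + 3/4 works: f is exactly (dF/du)*(du/dt) for that inner function.
F(t) = (t**2 - 5*t/3 + 3/4)**4 is an antiderivative of f.
Check: d/dt[(t**2 - 5*t/3 + 3/4)**4] = 8*t**7 - 140*t**6/3 + 118*t**5 - 4525*t**4/27 + 23387*t**3/162 - 905*t**2/12 + 177*t/8 - 45/16 = f(t).
F(2) = 83521/20736; F(-1/2) = 14641/1296.
Integral = F(2) - F(-1/2) = -50245/6912.

Antiderivative: F(t) = (t**2 - 5*t/3 + 3/4)**4; value = -50245/6912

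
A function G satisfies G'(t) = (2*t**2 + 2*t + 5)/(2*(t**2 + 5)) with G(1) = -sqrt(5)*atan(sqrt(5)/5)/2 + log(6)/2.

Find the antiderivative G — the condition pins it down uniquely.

Differentiate the proposed G(t) back; it has to land on the given G'(t).
A general antiderivative is t + log(t**2 + 5)/2 - sqrt(5)*atan(sqrt(5)*t/5)/2 + C.
The condition gives C = -sqrt(5)*atan(sqrt(5)/5)/2 + log(6)/2 - (-sqrt(5)*atan(sqrt(5)/5)/2 + log(6)/2 + 1) = -1.
So G(t) = t + log(t**2 + 5)/2 - sqrt(5)*atan(sqrt(5)*t/5)/2 - 1.
Check: d/dt[t + log(t**2 + 5)/2 - sqrt(5)*atan(sqrt(5)*t/5)/2 - 1] = (2*t**2 + 2*t + 5)/(2*t**2 + 10), which equals G'(t).

G(t) = t + log(t**2 + 5)/2 - sqrt(5)*atan(sqrt(5)*t/5)/2 - 1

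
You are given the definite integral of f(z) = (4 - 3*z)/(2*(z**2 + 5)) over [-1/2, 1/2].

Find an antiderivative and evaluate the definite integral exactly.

Any candidate F(z) must reproduce f(z) exactly when differentiated.
F(z) = -3*log(z**2 + 5)/4 + 2*sqrt(5)*atan(sqrt(5)*z/5)/5 is an antiderivative of f.
Check: d/dz[-3*log(z**2 + 5)/4 + 2*sqrt(5)*atan(sqrt(5)*z/5)/5] = (4 - 3*z)/(2*z**2 + 10), which equals f(z).
F(1/2) = -3*log(21/4)/4 + 2*sqrt(5)*atan(sqrt(5)/10)/5; F(-1/2) = -3*log(21/4)/4 - 2*sqrt(5)*atan(sqrt(5)/10)/5.
Integral = F(1/2) - F(-1/2) = 4*sqrt(5)*atan(sqrt(5)/10)/5.

Antiderivative: F(z) = -3*log(z**2 + 5)/4 + 2*sqrt(5)*atan(sqrt(5)*z/5)/5; value = 4*sqrt(5)*atan(sqrt(5)/10)/5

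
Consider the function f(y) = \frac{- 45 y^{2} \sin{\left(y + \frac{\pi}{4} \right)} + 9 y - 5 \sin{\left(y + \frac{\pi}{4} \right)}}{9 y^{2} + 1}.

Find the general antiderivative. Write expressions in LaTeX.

Since d/dy undoes antidifferentiation here, F'(y) = f(y) is required of F(y).
Check: d/dy[\frac{\log{\left(3 y^{2} + \frac{1}{3} \right)}}{2} + 5 \cos{\left(y + \frac{\pi}{4} \right)}] = \frac{- 45 y^{2} \sin{\left(y + \frac{\pi}{4} \right)} + 9 y - 5 \sin{\left(y + \frac{\pi}{4} \right)}}{9 y^{2} + 1} = f(y).

F(y) = \frac{\log{\left(3 y^{2} + \frac{1}{3} \right)}}{2} + 5 \cos{\left(y + \frac{\pi}{4} \right)} + C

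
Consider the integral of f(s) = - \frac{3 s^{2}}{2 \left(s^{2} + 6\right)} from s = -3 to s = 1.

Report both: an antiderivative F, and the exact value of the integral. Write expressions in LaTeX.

A candidate is checked by its d/ds: the result must match f(s).
F(s) = - \frac{3 s}{2} + \frac{3 \sqrt{6} \operatorname{atan}{\left(\frac{\sqrt{6} s}{6} \right)}}{2} is an antiderivative of f.
Check: d/ds[- \frac{3 s}{2} + \frac{3 \sqrt{6} \operatorname{atan}{\left(\frac{\sqrt{6} s}{6} \right)}}{2}] = - \frac{3 s^{2}}{2 s^{2} + 12}, which equals f(s).
F(1) = - \frac{3}{2} + \frac{3 \sqrt{6} \operatorname{atan}{\left(\frac{\sqrt{6}}{6} \right)}}{2}; F(-3) = - \frac{3 \sqrt{6} \operatorname{atan}{\left(\frac{\sqrt{6}}{2} \right)}}{2} + \frac{9}{2}.
Integral = F(1) - F(-3) = -6 + \frac{3 \sqrt{6} \operatorname{atan}{\left(\frac{\sqrt{6}}{6} \right)}}{2} + \frac{3 \sqrt{6} \operatorname{atan}{\left(\frac{\sqrt{6}}{2} \right)}}{2}.

Antiderivative: F(s) = - \frac{3 s}{2} + \frac{3 \sqrt{6} \operatorname{atan}{\left(\frac{\sqrt{6} s}{6} \right)}}{2}; value = -6 + \frac{3 \sqrt{6} \operatorname{atan}{\left(\frac{\sqrt{6}}{6} \right)}}{2} + \frac{3 \sqrt{6} \operatorname{atan}{\left(\frac{\sqrt{6}}{2} \right)}}{2}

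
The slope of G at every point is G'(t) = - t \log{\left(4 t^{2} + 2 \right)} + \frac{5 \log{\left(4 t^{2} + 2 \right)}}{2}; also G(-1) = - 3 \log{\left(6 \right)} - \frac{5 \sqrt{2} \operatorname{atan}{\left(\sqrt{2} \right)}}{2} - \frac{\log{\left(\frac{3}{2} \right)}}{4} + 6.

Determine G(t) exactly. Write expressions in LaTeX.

The integrand splits into summands that can be handled one at a time.
A general antiderivative is \frac{t^{2}}{2} - 5 t + \left(- \frac{t^{2}}{2} + \frac{5 t}{2}\right) \log{\left(4 t^{2} + 2 \right)} - \frac{\log{\left(t^{2} + \frac{1}{2} \right)}}{4} + \frac{5 \sqrt{2} \operatorname{atan}{\left(\sqrt{2} t \right)}}{2} + C.
The condition gives C = - 3 \log{\left(6 \right)} - \frac{5 \sqrt{2} \operatorname{atan}{\left(\sqrt{2} \right)}}{2} - \frac{\log{\left(\frac{3}{2} \right)}}{4} + 6 - (- 3 \log{\left(6 \right)} - \frac{5 \sqrt{2} \operatorname{atan}{\left(\sqrt{2} \right)}}{2} - \frac{\log{\left(\frac{3}{2} \right)}}{4} + \frac{11}{2}) = \frac{1}{2}.
So G(t) = - \frac{t^{2} \log{\left(2 t^{2} + 1 \right)}}{2} - \frac{t^{2} \log{\left(2 \right)}}{2} + \frac{t^{2}}{2} + \frac{5 t \log{\left(2 t^{2} + 1 \right)}}{2} - 5 t + \frac{5 t \log{\left(2 \right)}}{2} - \frac{\log{\left(t^{2} + \frac{1}{2} \right)}}{4} + \frac{5 \sqrt{2} \operatorname{atan}{\left(\sqrt{2} t \right)}}{2} + \frac{1}{2}.
Check: d/dt[- \frac{t^{2} \log{\left(2 t^{2} + 1 \right)}}{2} - \frac{t^{2} \log{\left(2 \right)}}{2} + \frac{t^{2}}{2} + \frac{5 t \log{\left(2 t^{2} + 1 \right)}}{2} - 5 t + \frac{5 t \log{\left(2 \right)}}{2} - \frac{\log{\left(t^{2} + \frac{1}{2} \right)}}{4} + \frac{5 \sqrt{2} \operatorname{atan}{\left(\sqrt{2} t \right)}}{2} + \frac{1}{2}] = - t \log{\left(2 t^{2} + 1 \right)} - t \log{\left(2 \right)} + \frac{5 \log{\left(2 t^{2} + 1 \right)}}{2} + \frac{5 \log{\left(2 \right)}}{2}, which equals G'(t).

G(t) = - \frac{t^{2} \log{\left(2 t^{2} + 1 \right)}}{2} - \frac{t^{2} \log{\left(2 \right)}}{2} + \frac{t^{2}}{2} + \frac{5 t \log{\left(2 t^{2} + 1 \right)}}{2} - 5 t + \frac{5 t \log{\left(2 \right)}}{2} - \frac{\log{\left(t^{2} + \frac{1}{2} \right)}}{4} + \frac{5 \sqrt{2} \operatorname{atan}{\left(\sqrt{2} t \right)}}{2} + \frac{1}{2}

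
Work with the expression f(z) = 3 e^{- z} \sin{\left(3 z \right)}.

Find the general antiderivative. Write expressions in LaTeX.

F(z) = \frac{\left(- 3 \sin{\left(3 z \right)} - 9 \cos{\left(3 z \right)}\right) e^{- z}}{10} + C

An antiderivative F(z) passes only if d/dz[F] lands on f(z) exactly.
Check: d/dz[\frac{\left(- 3 \sin{\left(3 z \right)} - 9 \cos{\left(3 z \right)}\right) e^{- z}}{10}] = 3 e^{- z} \sin{\left(3 z \right)} = f(z).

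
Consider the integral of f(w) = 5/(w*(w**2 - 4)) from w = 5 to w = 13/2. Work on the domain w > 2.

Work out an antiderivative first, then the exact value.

The denominator factors as w*(w - 2)*(w + 2); partial fractions split f into directly integrable pieces: 5/(8*(w + 2)) + 5/(8*(w - 2)) - 5/(4*w).
F(w) = -5*log(w)/4 + 5*log(w**2 - 4)/8 is an antiderivative of f.
Check: d/dw[-5*log(w)/4 + 5*log(w**2 - 4)/8] = 5/(w**3 - 4*w), which equals f(w).
F(13/2) = -5*log(13/2)/4 + 5*log(153/4)/8; F(5) = -5*log(5)/4 + 5*log(21)/8.
Integral = F(13/2) - F(5) = -5*log(13/2)/4 - 5*log(21)/8 + 5*log(5)/4 + 5*log(153/4)/8.

Antiderivative: F(w) = -5*log(w)/4 + 5*log(w**2 - 4)/8; value = -5*log(13/2)/4 - 5*log(21)/8 + 5*log(5)/4 + 5*log(153/4)/8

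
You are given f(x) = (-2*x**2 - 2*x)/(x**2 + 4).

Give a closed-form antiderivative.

Recover f(x) by differentiating a candidate F(x); any mismatch rules it out.
Check: d/dx[-2*x - log(x**2 + 4) + 4*atan(x/2)] = (-2*x**2 - 2*x)/(x**2 + 4) = f(x).

An antiderivative is F(x) = -2*x - log(x**2 + 4) + 4*atan(x/2).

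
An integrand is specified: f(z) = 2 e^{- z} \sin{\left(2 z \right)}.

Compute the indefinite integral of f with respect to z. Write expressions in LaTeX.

F(z) = - \frac{2 \left(\sin{\left(2 z \right)} + 2 \cos{\left(2 z \right)}\right) e^{- z}}{5} + C

Any candidate F(z) must reproduce f(z) exactly when differentiated.
Check: d/dz[- \frac{2 \left(\sin{\left(2 z \right)} + 2 \cos{\left(2 z \right)}\right) e^{- z}}{5}] = 2 e^{- z} \sin{\left(2 z \right)} = f(z).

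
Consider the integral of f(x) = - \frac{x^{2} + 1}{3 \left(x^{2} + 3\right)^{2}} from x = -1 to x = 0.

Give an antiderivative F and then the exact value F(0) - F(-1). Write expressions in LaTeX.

Antiderivative: F(x) = \frac{x}{9 x^{2} + 27} - \frac{2 \sqrt{3} \operatorname{atan}{\left(\frac{\sqrt{3} x}{3} \right)}}{27}; value = - \frac{\sqrt{3} \pi}{81} + \frac{1}{36}

Differentiate the proposed F(x) back; it has to land on f(x) exactly.
F(x) = \frac{x}{9 x^{2} + 27} - \frac{2 \sqrt{3} \operatorname{atan}{\left(\frac{\sqrt{3} x}{3} \right)}}{27} is an antiderivative of f.
Check: d/dx[\frac{x}{9 x^{2} + 27} - \frac{2 \sqrt{3} \operatorname{atan}{\left(\frac{\sqrt{3} x}{3} \right)}}{27}] = \frac{- x^{2} - 1}{3 x^{4} + 18 x^{2} + 27}, which equals f(x).
F(0) = 0; F(-1) = - \frac{1}{36} + \frac{\sqrt{3} \pi}{81}.
Integral = F(0) - F(-1) = - \frac{\sqrt{3} \pi}{81} + \frac{1}{36}.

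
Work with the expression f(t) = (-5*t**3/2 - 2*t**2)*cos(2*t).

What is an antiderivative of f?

A candidate is checked by its d/dt: the result must match f(t).
Check: d/dt[-5*t**3*sin(2*t)/4 - t**2*sin(2*t) - 15*t**2*cos(2*t)/8 + 15*t*sin(2*t)/8 - t*cos(2*t) + sin(2*t)/2 + 15*cos(2*t)/16] = -5*t**3*cos(2*t)/2 - 2*t**2*cos(2*t), which equals f(t).

An antiderivative is F(t) = -5*t**3*sin(2*t)/4 - t**2*sin(2*t) - 15*t**2*cos(2*t)/8 + 15*t*sin(2*t)/8 - t*cos(2*t) + sin(2*t)/2 + 15*cos(2*t)/16.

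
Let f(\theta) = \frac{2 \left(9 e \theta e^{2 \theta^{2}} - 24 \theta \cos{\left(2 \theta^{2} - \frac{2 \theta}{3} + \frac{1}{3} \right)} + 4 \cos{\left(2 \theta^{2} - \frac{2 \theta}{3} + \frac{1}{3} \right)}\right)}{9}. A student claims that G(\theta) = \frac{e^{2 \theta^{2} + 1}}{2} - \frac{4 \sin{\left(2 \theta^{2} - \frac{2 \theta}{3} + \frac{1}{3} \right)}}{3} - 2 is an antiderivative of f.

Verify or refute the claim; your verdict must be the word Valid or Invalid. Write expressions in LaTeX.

d/d\theta[G] = 2 e \theta e^{2 \theta^{2}} - \frac{16 \theta \cos{\left(2 \theta^{2} - \frac{2 \theta}{3} + \frac{1}{3} \right)}}{3} + \frac{8 \cos{\left(2 \theta^{2} - \frac{2 \theta}{3} + \frac{1}{3} \right)}}{9}
This equals f(\theta) exactly, so the claim holds.

Valid: G'(\theta) = f(\theta).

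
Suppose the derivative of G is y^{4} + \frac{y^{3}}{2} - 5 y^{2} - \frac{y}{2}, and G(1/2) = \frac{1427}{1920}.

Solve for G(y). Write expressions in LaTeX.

G(y) = \frac{24 y^{5} + 15 y^{4} - 200 y^{3} - 30 y^{2} + 120}{120}

Integrate term by term and add the pieces.
A general antiderivative is \frac{y^{5}}{5} + \frac{y^{4}}{8} - \frac{5 y^{3}}{3} - \frac{y^{2}}{4} + C.
The condition gives C = \frac{1427}{1920} - (- \frac{493}{1920}) = 1.
So G(y) = \frac{24 y^{5} + 15 y^{4} - 200 y^{3} - 30 y^{2} + 120}{120}.
Check: d/dy[\frac{24 y^{5} + 15 y^{4} - 200 y^{3} - 30 y^{2} + 120}{120}] = y^{4} + \frac{y^{3}}{2} - 5 y^{2} - \frac{y}{2} = G'(y).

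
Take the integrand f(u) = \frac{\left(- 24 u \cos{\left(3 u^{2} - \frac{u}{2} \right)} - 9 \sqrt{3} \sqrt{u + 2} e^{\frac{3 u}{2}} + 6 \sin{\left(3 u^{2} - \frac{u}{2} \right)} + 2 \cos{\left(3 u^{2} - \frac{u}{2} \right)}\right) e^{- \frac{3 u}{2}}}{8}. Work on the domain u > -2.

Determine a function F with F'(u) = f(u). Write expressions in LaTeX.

An antiderivative is F(u) = - \frac{\left(3 \sqrt{3} u \sqrt{u + 2} e^{\frac{3 u}{2}} + 6 \sqrt{3} \sqrt{u + 2} e^{\frac{3 u}{2}} + 2 \sin{\left(3 u^{2} - \frac{u}{2} \right)}\right) e^{- \frac{3 u}{2}}}{4}.

Recover f(u) by differentiating a candidate F(u); any mismatch rules it out.
Check: d/du[- \frac{\left(3 \sqrt{3} u \sqrt{u + 2} e^{\frac{3 u}{2}} + 6 \sqrt{3} \sqrt{u + 2} e^{\frac{3 u}{2}} + 2 \sin{\left(3 u^{2} - \frac{u}{2} \right)}\right) e^{- \frac{3 u}{2}}}{4}] = \frac{\left(- 24 u \sqrt{u + 2} \cos{\left(3 u^{2} - \frac{u}{2} \right)} - 9 \sqrt{3} u e^{\frac{3 u}{2}} + 6 \sqrt{u + 2} \sin{\left(3 u^{2} - \frac{u}{2} \right)} + 2 \sqrt{u + 2} \cos{\left(3 u^{2} - \frac{u}{2} \right)} - 18 \sqrt{3} e^{\frac{3 u}{2}}\right) e^{- \frac{3 u}{2}}}{8 \sqrt{u + 2}}, which equals f(u).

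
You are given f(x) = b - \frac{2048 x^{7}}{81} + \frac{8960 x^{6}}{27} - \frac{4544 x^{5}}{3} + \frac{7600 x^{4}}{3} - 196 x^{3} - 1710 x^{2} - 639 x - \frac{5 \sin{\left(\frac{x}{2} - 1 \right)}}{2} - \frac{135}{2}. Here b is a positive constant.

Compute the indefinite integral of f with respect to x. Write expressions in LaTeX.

F(x) = - \frac{- 1296 b x + 4096 x^{8} - 61440 x^{7} + 327168 x^{6} - 656640 x^{5} + 63504 x^{4} + 738720 x^{3} + 414072 x^{2} + 87480 x - 6480 \cos{\left(\frac{x}{2} - 1 \right)} + 6561}{1296} + C

Integrate term by term and add the pieces.
Check: d/dx[- \frac{- 1296 b x + 4096 x^{8} - 61440 x^{7} + 327168 x^{6} - 656640 x^{5} + 63504 x^{4} + 738720 x^{3} + 414072 x^{2} + 87480 x - 6480 \cos{\left(\frac{x}{2} - 1 \right)} + 6561}{1296}] = b - \frac{2048 x^{7}}{81} + \frac{8960 x^{6}}{27} - \frac{4544 x^{5}}{3} + \frac{7600 x^{4}}{3} - 196 x^{3} - 1710 x^{2} - 639 x - \frac{5 \sin{\left(\frac{x}{2} - 1 \right)}}{2} - \frac{135}{2} = f(x).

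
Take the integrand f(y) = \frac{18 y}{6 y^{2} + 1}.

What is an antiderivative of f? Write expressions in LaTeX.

An antiderivative is F(y) = \frac{3 \log{\left(4 y^{2} + \frac{2}{3} \right)}}{2}.

The substitution u = 4 y^{2} + \frac{2}{3} works: f is exactly (dF/du)*(du/dy) for that inner function.
Check: d/dy[\frac{3 \log{\left(4 y^{2} + \frac{2}{3} \right)}}{2}] = \frac{18 y}{6 y^{2} + 1} = f(y).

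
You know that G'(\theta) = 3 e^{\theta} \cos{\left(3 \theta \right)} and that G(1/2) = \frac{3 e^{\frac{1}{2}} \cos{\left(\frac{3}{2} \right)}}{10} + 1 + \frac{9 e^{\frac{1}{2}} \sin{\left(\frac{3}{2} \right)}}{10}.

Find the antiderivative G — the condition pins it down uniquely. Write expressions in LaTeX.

G(\theta) = \frac{9 e^{\theta} \sin{\left(3 \theta \right)} + 3 e^{\theta} \cos{\left(3 \theta \right)} + 10}{10}

Since d/d\theta undoes antidifferentiation here, G(\theta) must give back the stated G'(\theta).
A general antiderivative is \frac{9 e^{\theta} \sin{\left(3 \theta \right)}}{10} + \frac{3 e^{\theta} \cos{\left(3 \theta \right)}}{10} + C.
The condition gives C = \frac{3 e^{\frac{1}{2}} \cos{\left(\frac{3}{2} \right)}}{10} + 1 + \frac{9 e^{\frac{1}{2}} \sin{\left(\frac{3}{2} \right)}}{10} - (\frac{3 e^{\frac{1}{2}} \cos{\left(\frac{3}{2} \right)}}{10} + \frac{9 e^{\frac{1}{2}} \sin{\left(\frac{3}{2} \right)}}{10}) = 1.
So G(\theta) = \frac{9 e^{\theta} \sin{\left(3 \theta \right)} + 3 e^{\theta} \cos{\left(3 \theta \right)} + 10}{10}.
Check: d/d\theta[\frac{9 e^{\theta} \sin{\left(3 \theta \right)} + 3 e^{\theta} \cos{\left(3 \theta \right)} + 10}{10}] = 3 e^{\theta} \cos{\left(3 \theta \right)} = G'(\theta).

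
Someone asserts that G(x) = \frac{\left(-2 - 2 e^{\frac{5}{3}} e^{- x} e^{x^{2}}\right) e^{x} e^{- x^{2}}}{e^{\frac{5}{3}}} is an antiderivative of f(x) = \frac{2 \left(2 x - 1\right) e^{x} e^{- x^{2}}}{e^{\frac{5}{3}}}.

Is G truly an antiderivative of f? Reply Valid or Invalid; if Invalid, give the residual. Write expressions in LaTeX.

Valid. The derivative of G reproduces f.

d/dx[G] = \frac{\left(4 x e^{x} - 2 e^{x}\right) e^{- x^{2}}}{e^{\frac{5}{3}}}
This equals f(x) exactly, so the claim holds.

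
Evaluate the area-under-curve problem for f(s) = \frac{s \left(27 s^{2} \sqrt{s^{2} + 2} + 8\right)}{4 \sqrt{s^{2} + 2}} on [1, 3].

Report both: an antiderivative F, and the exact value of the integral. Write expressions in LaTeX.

Recover f(s) by differentiating a candidate F(s); any mismatch rules it out.
F(s) = \frac{27 s^{4} + 32 \sqrt{s^{2} + 2}}{16} is an antiderivative of f.
Check: d/ds[\frac{27 s^{4} + 32 \sqrt{s^{2} + 2}}{16}] = \frac{27 s^{3} \sqrt{s^{2} + 2} + 8 s}{4 \sqrt{s^{2} + 2}}, which equals f(s).
F(3) = 2 \sqrt{11} + \frac{2187}{16}; F(1) = \frac{27}{16} + 2 \sqrt{3}.
Integral = F(3) - F(1) = - 2 \sqrt{3} + 2 \sqrt{11} + 135.

Antiderivative: F(s) = \frac{27 s^{4} + 32 \sqrt{s^{2} + 2}}{16}; value = - 2 \sqrt{3} + 2 \sqrt{11} + 135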